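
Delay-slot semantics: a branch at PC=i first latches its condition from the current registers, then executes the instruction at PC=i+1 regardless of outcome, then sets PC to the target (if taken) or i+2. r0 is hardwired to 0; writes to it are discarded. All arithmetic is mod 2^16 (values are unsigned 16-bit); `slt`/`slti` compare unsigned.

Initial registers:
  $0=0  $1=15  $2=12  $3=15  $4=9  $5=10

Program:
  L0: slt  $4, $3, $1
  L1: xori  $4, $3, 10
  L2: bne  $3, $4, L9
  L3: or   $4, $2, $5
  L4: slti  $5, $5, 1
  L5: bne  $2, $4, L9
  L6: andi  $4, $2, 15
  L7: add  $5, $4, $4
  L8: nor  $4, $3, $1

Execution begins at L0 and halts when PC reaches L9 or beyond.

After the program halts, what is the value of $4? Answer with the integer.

14

PC=0  slt  $4, $3, $1        | $0=0 $1=15 $2=12 $3=15 $4=0 $5=10
PC=1  xori  $4, $3, 10       | $0=0 $1=15 $2=12 $3=15 $4=5 $5=10
PC=2  bne  $3, $4, L9        | $0=0 $1=15 $2=12 $3=15 $4=5 $5=10  [TAKEN]
PC=3  or   $4, $2, $5        | $0=0 $1=15 $2=12 $3=15 $4=14 $5=10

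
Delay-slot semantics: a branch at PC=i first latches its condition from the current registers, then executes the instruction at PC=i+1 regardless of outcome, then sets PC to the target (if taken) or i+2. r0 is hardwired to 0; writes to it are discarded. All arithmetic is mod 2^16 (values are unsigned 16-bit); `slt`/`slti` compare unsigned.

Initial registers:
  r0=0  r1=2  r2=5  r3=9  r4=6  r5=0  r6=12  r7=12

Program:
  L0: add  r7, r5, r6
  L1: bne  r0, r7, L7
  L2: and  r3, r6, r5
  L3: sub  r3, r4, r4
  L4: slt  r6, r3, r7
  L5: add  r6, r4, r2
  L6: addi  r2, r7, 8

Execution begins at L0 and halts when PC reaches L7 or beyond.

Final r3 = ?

[0] add  r7, r5, r6  →  {r0:0, r1:2, r2:5, r3:9, r4:6, r5:0, r6:12, r7:12}
[1] bne  r0, r7, L7  →  {r0:0, r1:2, r2:5, r3:9, r4:6, r5:0, r6:12, r7:12}  ⟨branch taken⟩
[2] and  r3, r6, r5  →  {r0:0, r1:2, r2:5, r3:0, r4:6, r5:0, r6:12, r7:12}

0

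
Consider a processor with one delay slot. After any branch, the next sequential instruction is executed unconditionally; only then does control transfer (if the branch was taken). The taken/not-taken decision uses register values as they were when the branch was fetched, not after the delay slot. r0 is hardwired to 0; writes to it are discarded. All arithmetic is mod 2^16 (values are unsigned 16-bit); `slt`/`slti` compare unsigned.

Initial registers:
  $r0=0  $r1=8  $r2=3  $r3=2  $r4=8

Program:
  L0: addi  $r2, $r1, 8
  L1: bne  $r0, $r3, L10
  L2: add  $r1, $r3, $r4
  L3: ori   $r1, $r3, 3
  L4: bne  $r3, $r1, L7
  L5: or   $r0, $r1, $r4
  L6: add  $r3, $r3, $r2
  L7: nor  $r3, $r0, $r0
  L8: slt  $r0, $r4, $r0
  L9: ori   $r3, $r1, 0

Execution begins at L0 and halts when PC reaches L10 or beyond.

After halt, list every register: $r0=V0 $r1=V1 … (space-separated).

$r0=0 $r1=10 $r2=16 $r3=2 $r4=8

PC=0  addi  $r2, $r1, 8      | $r0=0 $r1=8 $r2=16 $r3=2 $r4=8
PC=1  bne  $r0, $r3, L10     | $r0=0 $r1=8 $r2=16 $r3=2 $r4=8  [TAKEN]
PC=2  add  $r1, $r3, $r4     | $r0=0 $r1=10 $r2=16 $r3=2 $r4=8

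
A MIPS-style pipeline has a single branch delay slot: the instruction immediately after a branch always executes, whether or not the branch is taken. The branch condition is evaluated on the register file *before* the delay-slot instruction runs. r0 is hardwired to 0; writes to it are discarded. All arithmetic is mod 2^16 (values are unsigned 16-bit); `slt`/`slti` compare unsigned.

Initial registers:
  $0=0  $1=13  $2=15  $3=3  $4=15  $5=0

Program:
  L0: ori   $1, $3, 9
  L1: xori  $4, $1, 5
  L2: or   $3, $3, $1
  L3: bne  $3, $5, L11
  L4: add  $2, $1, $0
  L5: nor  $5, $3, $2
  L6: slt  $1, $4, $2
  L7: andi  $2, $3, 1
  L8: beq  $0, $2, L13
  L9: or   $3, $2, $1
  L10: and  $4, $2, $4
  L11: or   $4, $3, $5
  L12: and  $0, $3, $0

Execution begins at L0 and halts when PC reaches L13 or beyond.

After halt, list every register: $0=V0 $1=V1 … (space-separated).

#0 ori   $1, $3, 9 ; 0/11/15/3/15/0
#1 xori  $4, $1, 5 ; 0/11/15/3/14/0
#2 or   $3, $3, $1 ; 0/11/15/11/14/0
#3 bne  $3, $5, L11 ; 0/11/15/11/14/0 ; →target
#4 add  $2, $1, $0 ; 0/11/11/11/14/0
#11 or   $4, $3, $5 ; 0/11/11/11/11/0
#12 and  $0, $3, $0 ; 0/11/11/11/11/0

$0=0 $1=11 $2=11 $3=11 $4=11 $5=0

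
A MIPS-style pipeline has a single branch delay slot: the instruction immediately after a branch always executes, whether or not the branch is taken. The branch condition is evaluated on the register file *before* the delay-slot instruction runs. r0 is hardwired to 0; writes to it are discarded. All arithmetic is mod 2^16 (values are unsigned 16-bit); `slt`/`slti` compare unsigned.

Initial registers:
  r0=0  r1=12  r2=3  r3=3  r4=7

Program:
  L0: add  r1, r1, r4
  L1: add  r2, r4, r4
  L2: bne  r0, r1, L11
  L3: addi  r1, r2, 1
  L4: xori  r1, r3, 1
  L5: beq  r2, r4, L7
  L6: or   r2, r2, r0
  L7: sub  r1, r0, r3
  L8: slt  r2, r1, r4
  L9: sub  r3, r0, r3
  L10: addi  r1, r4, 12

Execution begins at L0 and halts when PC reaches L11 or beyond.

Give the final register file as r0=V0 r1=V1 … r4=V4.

r0=0 r1=15 r2=14 r3=3 r4=7

PC=0  add  r1, r1, r4        | r0=0 r1=19 r2=3 r3=3 r4=7
PC=1  add  r2, r4, r4        | r0=0 r1=19 r2=14 r3=3 r4=7
PC=2  bne  r0, r1, L11       | r0=0 r1=19 r2=14 r3=3 r4=7  [TAKEN]
PC=3  addi  r1, r2, 1        | r0=0 r1=15 r2=14 r3=3 r4=7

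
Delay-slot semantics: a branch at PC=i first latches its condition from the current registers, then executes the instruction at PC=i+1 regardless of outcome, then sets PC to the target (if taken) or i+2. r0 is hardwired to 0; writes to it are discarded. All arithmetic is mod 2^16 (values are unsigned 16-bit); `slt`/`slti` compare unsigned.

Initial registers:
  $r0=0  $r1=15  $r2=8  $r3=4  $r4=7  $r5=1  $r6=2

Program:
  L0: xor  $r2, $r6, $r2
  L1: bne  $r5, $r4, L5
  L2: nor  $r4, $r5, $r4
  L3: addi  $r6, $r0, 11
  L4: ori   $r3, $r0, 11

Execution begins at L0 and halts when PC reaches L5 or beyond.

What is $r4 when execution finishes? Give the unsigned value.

  step pc=0: xor  $r2, $r6, $r2  regs=(0,15,10,4,7,1,2)
  step pc=1: bne  $r5, $r4, L5  cond=T  regs=(0,15,10,4,7,1,2)
  step pc=2: nor  $r4, $r5, $r4  regs=(0,15,10,4,65528,1,2)

65528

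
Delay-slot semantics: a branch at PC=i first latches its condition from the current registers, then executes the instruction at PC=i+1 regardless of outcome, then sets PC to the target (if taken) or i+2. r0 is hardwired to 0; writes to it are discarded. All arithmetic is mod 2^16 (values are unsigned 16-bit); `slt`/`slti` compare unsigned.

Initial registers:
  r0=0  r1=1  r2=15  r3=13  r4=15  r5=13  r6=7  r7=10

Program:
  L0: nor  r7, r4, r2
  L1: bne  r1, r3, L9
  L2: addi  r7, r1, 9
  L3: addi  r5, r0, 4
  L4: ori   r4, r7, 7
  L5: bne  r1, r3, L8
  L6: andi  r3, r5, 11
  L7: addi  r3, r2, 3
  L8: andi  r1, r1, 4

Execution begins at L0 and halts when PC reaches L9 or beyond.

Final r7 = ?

PC=0  nor  r7, r4, r2        | r0=0 r1=1 r2=15 r3=13 r4=15 r5=13 r6=7 r7=65520
PC=1  bne  r1, r3, L9        | r0=0 r1=1 r2=15 r3=13 r4=15 r5=13 r6=7 r7=65520  [TAKEN]
PC=2  addi  r7, r1, 9        | r0=0 r1=1 r2=15 r3=13 r4=15 r5=13 r6=7 r7=10

10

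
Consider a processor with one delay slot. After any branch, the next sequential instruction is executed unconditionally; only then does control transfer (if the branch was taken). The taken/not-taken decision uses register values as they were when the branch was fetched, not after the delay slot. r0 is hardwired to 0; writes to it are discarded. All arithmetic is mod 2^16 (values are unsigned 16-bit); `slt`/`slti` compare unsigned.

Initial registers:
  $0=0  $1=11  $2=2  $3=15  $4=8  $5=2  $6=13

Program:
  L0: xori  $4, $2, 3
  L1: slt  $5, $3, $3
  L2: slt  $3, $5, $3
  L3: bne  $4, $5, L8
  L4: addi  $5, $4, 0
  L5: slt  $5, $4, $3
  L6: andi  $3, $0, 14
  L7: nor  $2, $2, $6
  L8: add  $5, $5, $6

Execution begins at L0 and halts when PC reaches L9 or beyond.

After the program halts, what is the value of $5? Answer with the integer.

14

[0] xori  $4, $2, 3  →  {$0:0, $1:11, $2:2, $3:15, $4:1, $5:2, $6:13}
[1] slt  $5, $3, $3  →  {$0:0, $1:11, $2:2, $3:15, $4:1, $5:0, $6:13}
[2] slt  $3, $5, $3  →  {$0:0, $1:11, $2:2, $3:1, $4:1, $5:0, $6:13}
[3] bne  $4, $5, L8  →  {$0:0, $1:11, $2:2, $3:1, $4:1, $5:0, $6:13}  ⟨branch taken⟩
[4] addi  $5, $4, 0  →  {$0:0, $1:11, $2:2, $3:1, $4:1, $5:1, $6:13}
[8] add  $5, $5, $6  →  {$0:0, $1:11, $2:2, $3:1, $4:1, $5:14, $6:13}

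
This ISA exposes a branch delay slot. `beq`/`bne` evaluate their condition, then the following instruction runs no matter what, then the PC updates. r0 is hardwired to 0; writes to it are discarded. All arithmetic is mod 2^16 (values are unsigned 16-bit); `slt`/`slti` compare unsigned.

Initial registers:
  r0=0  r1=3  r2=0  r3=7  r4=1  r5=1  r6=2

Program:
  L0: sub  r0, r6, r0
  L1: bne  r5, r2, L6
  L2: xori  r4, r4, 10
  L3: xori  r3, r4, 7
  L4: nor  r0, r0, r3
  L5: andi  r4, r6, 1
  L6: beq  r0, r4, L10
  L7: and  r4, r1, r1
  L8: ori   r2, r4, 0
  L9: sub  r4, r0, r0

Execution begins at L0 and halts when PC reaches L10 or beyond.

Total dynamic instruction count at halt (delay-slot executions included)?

7

  step pc=0: sub  r0, r6, r0  regs=(0,3,0,7,1,1,2)
  step pc=1: bne  r5, r2, L6  cond=T  regs=(0,3,0,7,1,1,2)
  step pc=2: xori  r4, r4, 10  regs=(0,3,0,7,11,1,2)
  step pc=6: beq  r0, r4, L10  cond=F  regs=(0,3,0,7,11,1,2)
  step pc=7: and  r4, r1, r1  regs=(0,3,0,7,3,1,2)
  step pc=8: ori   r2, r4, 0  regs=(0,3,3,7,3,1,2)
  step pc=9: sub  r4, r0, r0  regs=(0,3,3,7,0,1,2)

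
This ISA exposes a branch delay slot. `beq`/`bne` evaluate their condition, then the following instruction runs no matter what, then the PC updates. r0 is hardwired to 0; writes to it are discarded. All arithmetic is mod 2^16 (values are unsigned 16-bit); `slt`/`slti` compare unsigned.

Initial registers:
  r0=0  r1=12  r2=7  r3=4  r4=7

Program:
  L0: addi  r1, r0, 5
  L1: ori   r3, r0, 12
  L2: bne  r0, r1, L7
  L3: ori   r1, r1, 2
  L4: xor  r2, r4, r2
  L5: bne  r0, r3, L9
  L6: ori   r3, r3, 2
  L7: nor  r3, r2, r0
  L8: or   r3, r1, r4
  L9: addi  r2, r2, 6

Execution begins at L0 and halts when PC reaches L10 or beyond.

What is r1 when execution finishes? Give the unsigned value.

7

#0 addi  r1, r0, 5 ; 0/5/7/4/7
#1 ori   r3, r0, 12 ; 0/5/7/12/7
#2 bne  r0, r1, L7 ; 0/5/7/12/7 ; →target
#3 ori   r1, r1, 2 ; 0/7/7/12/7
#7 nor  r3, r2, r0 ; 0/7/7/65528/7
#8 or   r3, r1, r4 ; 0/7/7/7/7
#9 addi  r2, r2, 6 ; 0/7/13/7/7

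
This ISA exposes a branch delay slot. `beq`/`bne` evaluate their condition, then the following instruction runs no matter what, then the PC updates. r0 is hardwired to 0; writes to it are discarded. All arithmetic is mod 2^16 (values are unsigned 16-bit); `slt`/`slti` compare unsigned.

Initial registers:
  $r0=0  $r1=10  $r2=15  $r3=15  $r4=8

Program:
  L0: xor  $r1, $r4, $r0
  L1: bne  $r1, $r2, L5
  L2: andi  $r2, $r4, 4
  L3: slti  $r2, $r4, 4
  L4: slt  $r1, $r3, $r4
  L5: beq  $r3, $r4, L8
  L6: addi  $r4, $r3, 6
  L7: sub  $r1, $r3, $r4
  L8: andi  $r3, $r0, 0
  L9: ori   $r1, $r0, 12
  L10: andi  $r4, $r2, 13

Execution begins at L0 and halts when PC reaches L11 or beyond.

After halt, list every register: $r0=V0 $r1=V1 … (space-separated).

  step pc=0: xor  $r1, $r4, $r0  regs=(0,8,15,15,8)
  step pc=1: bne  $r1, $r2, L5  cond=T  regs=(0,8,15,15,8)
  step pc=2: andi  $r2, $r4, 4  regs=(0,8,0,15,8)
  step pc=5: beq  $r3, $r4, L8  cond=F  regs=(0,8,0,15,8)
  step pc=6: addi  $r4, $r3, 6  regs=(0,8,0,15,21)
  step pc=7: sub  $r1, $r3, $r4  regs=(0,65530,0,15,21)
  step pc=8: andi  $r3, $r0, 0  regs=(0,65530,0,0,21)
  step pc=9: ori   $r1, $r0, 12  regs=(0,12,0,0,21)
  step pc=10: andi  $r4, $r2, 13  regs=(0,12,0,0,0)

$r0=0 $r1=12 $r2=0 $r3=0 $r4=0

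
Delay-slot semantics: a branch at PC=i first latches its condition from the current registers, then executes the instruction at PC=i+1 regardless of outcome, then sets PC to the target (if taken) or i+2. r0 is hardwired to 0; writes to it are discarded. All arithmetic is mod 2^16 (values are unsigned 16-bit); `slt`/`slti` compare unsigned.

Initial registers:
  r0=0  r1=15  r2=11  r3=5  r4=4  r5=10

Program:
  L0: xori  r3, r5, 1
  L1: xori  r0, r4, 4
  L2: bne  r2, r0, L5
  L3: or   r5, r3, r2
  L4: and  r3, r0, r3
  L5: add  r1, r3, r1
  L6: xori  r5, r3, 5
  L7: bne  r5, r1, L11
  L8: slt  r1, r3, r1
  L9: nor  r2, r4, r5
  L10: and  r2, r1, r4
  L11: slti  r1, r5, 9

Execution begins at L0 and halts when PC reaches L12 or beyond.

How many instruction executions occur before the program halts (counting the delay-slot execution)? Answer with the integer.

9

[0] xori  r3, r5, 1  →  {r0:0, r1:15, r2:11, r3:11, r4:4, r5:10}
[1] xori  r0, r4, 4  →  {r0:0, r1:15, r2:11, r3:11, r4:4, r5:10}
[2] bne  r2, r0, L5  →  {r0:0, r1:15, r2:11, r3:11, r4:4, r5:10}  ⟨branch taken⟩
[3] or   r5, r3, r2  →  {r0:0, r1:15, r2:11, r3:11, r4:4, r5:11}
[5] add  r1, r3, r1  →  {r0:0, r1:26, r2:11, r3:11, r4:4, r5:11}
[6] xori  r5, r3, 5  →  {r0:0, r1:26, r2:11, r3:11, r4:4, r5:14}
[7] bne  r5, r1, L11  →  {r0:0, r1:26, r2:11, r3:11, r4:4, r5:14}  ⟨branch taken⟩
[8] slt  r1, r3, r1  →  {r0:0, r1:1, r2:11, r3:11, r4:4, r5:14}
[11] slti  r1, r5, 9  →  {r0:0, r1:0, r2:11, r3:11, r4:4, r5:14}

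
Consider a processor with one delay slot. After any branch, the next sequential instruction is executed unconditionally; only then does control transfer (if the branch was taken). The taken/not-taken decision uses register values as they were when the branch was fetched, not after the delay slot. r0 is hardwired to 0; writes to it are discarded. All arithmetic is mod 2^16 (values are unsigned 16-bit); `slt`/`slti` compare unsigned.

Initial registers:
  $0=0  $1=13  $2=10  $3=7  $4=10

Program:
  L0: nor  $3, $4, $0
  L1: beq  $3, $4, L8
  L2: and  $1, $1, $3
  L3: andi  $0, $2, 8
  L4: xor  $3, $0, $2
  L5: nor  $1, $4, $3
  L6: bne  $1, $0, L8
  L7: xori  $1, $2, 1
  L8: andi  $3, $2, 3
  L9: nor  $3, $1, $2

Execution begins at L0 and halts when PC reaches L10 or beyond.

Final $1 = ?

11

  step pc=0: nor  $3, $4, $0  regs=(0,13,10,65525,10)
  step pc=1: beq  $3, $4, L8  cond=F  regs=(0,13,10,65525,10)
  step pc=2: and  $1, $1, $3  regs=(0,5,10,65525,10)
  step pc=3: andi  $0, $2, 8  regs=(0,5,10,65525,10)
  step pc=4: xor  $3, $0, $2  regs=(0,5,10,10,10)
  step pc=5: nor  $1, $4, $3  regs=(0,65525,10,10,10)
  step pc=6: bne  $1, $0, L8  cond=T  regs=(0,65525,10,10,10)
  step pc=7: xori  $1, $2, 1  regs=(0,11,10,10,10)
  step pc=8: andi  $3, $2, 3  regs=(0,11,10,2,10)
  step pc=9: nor  $3, $1, $2  regs=(0,11,10,65524,10)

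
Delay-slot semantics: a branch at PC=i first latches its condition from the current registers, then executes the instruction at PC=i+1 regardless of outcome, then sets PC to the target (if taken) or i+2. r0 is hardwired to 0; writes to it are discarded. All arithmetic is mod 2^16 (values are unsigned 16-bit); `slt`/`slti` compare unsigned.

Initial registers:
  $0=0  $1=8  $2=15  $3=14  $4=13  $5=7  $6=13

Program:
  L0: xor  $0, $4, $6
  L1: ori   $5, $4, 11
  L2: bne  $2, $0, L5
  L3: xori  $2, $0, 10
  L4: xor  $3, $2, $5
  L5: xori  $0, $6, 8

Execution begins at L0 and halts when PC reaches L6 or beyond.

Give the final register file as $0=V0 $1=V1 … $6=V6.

$0=0 $1=8 $2=10 $3=14 $4=13 $5=15 $6=13

[0] xor  $0, $4, $6  →  {$0:0, $1:8, $2:15, $3:14, $4:13, $5:7, $6:13}
[1] ori   $5, $4, 11  →  {$0:0, $1:8, $2:15, $3:14, $4:13, $5:15, $6:13}
[2] bne  $2, $0, L5  →  {$0:0, $1:8, $2:15, $3:14, $4:13, $5:15, $6:13}  ⟨branch taken⟩
[3] xori  $2, $0, 10  →  {$0:0, $1:8, $2:10, $3:14, $4:13, $5:15, $6:13}
[5] xori  $0, $6, 8  →  {$0:0, $1:8, $2:10, $3:14, $4:13, $5:15, $6:13}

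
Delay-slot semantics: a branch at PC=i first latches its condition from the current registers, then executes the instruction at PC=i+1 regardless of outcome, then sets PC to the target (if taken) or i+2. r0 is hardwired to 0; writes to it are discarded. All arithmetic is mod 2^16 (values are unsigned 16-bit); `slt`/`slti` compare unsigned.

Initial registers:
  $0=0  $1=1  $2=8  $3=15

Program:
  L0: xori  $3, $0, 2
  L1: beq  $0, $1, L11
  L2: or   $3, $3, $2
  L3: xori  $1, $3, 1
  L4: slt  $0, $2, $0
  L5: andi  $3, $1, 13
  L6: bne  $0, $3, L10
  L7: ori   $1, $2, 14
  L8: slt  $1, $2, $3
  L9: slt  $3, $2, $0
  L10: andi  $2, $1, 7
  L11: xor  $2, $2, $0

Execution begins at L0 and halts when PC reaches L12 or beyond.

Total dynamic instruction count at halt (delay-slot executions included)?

#0 xori  $3, $0, 2 ; 0/1/8/2
#1 beq  $0, $1, L11 ; 0/1/8/2 ; →fallthru
#2 or   $3, $3, $2 ; 0/1/8/10
#3 xori  $1, $3, 1 ; 0/11/8/10
#4 slt  $0, $2, $0 ; 0/11/8/10
#5 andi  $3, $1, 13 ; 0/11/8/9
#6 bne  $0, $3, L10 ; 0/11/8/9 ; →target
#7 ori   $1, $2, 14 ; 0/14/8/9
#10 andi  $2, $1, 7 ; 0/14/6/9
#11 xor  $2, $2, $0 ; 0/14/6/9

10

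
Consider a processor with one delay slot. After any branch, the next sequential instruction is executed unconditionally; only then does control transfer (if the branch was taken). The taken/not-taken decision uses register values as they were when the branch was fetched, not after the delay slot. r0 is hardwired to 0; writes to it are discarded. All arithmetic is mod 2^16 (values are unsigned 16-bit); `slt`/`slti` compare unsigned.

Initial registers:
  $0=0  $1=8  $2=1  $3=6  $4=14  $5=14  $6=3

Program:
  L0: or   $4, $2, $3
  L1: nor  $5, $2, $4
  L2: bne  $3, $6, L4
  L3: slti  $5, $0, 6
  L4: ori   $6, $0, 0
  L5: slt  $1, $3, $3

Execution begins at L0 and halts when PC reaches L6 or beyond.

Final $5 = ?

1

[0] or   $4, $2, $3  →  {$0:0, $1:8, $2:1, $3:6, $4:7, $5:14, $6:3}
[1] nor  $5, $2, $4  →  {$0:0, $1:8, $2:1, $3:6, $4:7, $5:65528, $6:3}
[2] bne  $3, $6, L4  →  {$0:0, $1:8, $2:1, $3:6, $4:7, $5:65528, $6:3}  ⟨branch taken⟩
[3] slti  $5, $0, 6  →  {$0:0, $1:8, $2:1, $3:6, $4:7, $5:1, $6:3}
[4] ori   $6, $0, 0  →  {$0:0, $1:8, $2:1, $3:6, $4:7, $5:1, $6:0}
[5] slt  $1, $3, $3  →  {$0:0, $1:0, $2:1, $3:6, $4:7, $5:1, $6:0}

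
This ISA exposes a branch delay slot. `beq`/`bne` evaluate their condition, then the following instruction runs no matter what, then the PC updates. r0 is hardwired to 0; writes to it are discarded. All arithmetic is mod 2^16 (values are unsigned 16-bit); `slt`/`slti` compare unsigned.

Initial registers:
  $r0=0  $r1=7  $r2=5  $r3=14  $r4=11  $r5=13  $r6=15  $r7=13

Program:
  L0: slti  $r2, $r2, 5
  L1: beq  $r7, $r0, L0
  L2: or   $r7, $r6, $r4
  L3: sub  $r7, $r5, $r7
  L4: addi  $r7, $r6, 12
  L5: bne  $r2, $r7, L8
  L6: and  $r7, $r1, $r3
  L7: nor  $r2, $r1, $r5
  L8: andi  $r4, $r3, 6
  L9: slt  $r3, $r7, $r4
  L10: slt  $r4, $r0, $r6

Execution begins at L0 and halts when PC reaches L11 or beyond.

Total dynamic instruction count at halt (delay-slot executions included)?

10

#0 slti  $r2, $r2, 5 ; 0/7/0/14/11/13/15/13
#1 beq  $r7, $r0, L0 ; 0/7/0/14/11/13/15/13 ; →fallthru
#2 or   $r7, $r6, $r4 ; 0/7/0/14/11/13/15/15
#3 sub  $r7, $r5, $r7 ; 0/7/0/14/11/13/15/65534
#4 addi  $r7, $r6, 12 ; 0/7/0/14/11/13/15/27
#5 bne  $r2, $r7, L8 ; 0/7/0/14/11/13/15/27 ; →target
#6 and  $r7, $r1, $r3 ; 0/7/0/14/11/13/15/6
#8 andi  $r4, $r3, 6 ; 0/7/0/14/6/13/15/6
#9 slt  $r3, $r7, $r4 ; 0/7/0/0/6/13/15/6
#10 slt  $r4, $r0, $r6 ; 0/7/0/0/1/13/15/6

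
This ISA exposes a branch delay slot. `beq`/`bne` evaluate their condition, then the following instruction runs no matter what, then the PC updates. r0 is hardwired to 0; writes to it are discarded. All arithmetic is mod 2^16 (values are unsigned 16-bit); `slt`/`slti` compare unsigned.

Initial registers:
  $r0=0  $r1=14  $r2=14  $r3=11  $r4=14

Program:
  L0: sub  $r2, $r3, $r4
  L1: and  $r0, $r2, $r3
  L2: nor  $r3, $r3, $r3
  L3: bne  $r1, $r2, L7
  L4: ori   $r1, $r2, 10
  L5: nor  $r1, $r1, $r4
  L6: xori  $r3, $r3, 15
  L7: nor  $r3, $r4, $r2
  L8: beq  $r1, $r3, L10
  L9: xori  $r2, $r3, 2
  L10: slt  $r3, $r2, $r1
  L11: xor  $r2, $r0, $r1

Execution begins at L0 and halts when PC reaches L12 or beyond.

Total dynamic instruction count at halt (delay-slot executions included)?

10

PC=0  sub  $r2, $r3, $r4     | $r0=0 $r1=14 $r2=65533 $r3=11 $r4=14
PC=1  and  $r0, $r2, $r3     | $r0=0 $r1=14 $r2=65533 $r3=11 $r4=14
PC=2  nor  $r3, $r3, $r3     | $r0=0 $r1=14 $r2=65533 $r3=65524 $r4=14
PC=3  bne  $r1, $r2, L7      | $r0=0 $r1=14 $r2=65533 $r3=65524 $r4=14  [TAKEN]
PC=4  ori   $r1, $r2, 10     | $r0=0 $r1=65535 $r2=65533 $r3=65524 $r4=14
PC=7  nor  $r3, $r4, $r2     | $r0=0 $r1=65535 $r2=65533 $r3=0 $r4=14
PC=8  beq  $r1, $r3, L10     | $r0=0 $r1=65535 $r2=65533 $r3=0 $r4=14  [not taken]
PC=9  xori  $r2, $r3, 2      | $r0=0 $r1=65535 $r2=2 $r3=0 $r4=14
PC=10 slt  $r3, $r2, $r1     | $r0=0 $r1=65535 $r2=2 $r3=1 $r4=14
PC=11 xor  $r2, $r0, $r1     | $r0=0 $r1=65535 $r2=65535 $r3=1 $r4=14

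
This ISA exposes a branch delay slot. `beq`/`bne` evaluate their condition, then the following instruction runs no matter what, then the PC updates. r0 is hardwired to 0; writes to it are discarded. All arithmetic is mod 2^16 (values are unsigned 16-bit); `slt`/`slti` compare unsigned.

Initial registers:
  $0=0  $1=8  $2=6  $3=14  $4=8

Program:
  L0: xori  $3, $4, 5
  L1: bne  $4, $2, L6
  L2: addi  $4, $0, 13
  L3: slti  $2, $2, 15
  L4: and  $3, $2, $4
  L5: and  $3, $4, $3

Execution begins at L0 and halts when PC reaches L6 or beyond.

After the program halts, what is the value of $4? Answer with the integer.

#0 xori  $3, $4, 5 ; 0/8/6/13/8
#1 bne  $4, $2, L6 ; 0/8/6/13/8 ; →target
#2 addi  $4, $0, 13 ; 0/8/6/13/13

13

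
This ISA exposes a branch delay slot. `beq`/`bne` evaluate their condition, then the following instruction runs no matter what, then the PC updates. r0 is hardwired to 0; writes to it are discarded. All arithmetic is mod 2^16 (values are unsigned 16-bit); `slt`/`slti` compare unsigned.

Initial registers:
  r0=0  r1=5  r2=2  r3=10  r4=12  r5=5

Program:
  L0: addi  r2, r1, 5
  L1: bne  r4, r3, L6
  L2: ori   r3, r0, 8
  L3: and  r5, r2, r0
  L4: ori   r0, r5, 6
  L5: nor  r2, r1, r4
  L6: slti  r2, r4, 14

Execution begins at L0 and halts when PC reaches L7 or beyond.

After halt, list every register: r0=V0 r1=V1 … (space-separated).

PC=0  addi  r2, r1, 5        | r0=0 r1=5 r2=10 r3=10 r4=12 r5=5
PC=1  bne  r4, r3, L6        | r0=0 r1=5 r2=10 r3=10 r4=12 r5=5  [TAKEN]
PC=2  ori   r3, r0, 8        | r0=0 r1=5 r2=10 r3=8 r4=12 r5=5
PC=6  slti  r2, r4, 14       | r0=0 r1=5 r2=1 r3=8 r4=12 r5=5

r0=0 r1=5 r2=1 r3=8 r4=12 r5=5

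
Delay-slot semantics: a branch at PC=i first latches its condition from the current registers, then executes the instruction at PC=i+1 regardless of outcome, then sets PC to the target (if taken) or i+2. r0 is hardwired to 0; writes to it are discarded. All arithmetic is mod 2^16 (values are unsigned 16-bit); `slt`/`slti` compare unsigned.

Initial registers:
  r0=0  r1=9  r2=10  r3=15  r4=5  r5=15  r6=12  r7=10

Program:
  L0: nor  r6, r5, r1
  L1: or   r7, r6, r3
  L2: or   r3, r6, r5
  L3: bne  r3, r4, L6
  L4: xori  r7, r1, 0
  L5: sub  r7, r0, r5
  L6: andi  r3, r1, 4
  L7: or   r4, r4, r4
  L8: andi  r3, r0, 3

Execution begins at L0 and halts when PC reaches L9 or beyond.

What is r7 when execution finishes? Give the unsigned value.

9

  step pc=0: nor  r6, r5, r1  regs=(0,9,10,15,5,15,65520,10)
  step pc=1: or   r7, r6, r3  regs=(0,9,10,15,5,15,65520,65535)
  step pc=2: or   r3, r6, r5  regs=(0,9,10,65535,5,15,65520,65535)
  step pc=3: bne  r3, r4, L6  cond=T  regs=(0,9,10,65535,5,15,65520,65535)
  step pc=4: xori  r7, r1, 0  regs=(0,9,10,65535,5,15,65520,9)
  step pc=6: andi  r3, r1, 4  regs=(0,9,10,0,5,15,65520,9)
  step pc=7: or   r4, r4, r4  regs=(0,9,10,0,5,15,65520,9)
  step pc=8: andi  r3, r0, 3  regs=(0,9,10,0,5,15,65520,9)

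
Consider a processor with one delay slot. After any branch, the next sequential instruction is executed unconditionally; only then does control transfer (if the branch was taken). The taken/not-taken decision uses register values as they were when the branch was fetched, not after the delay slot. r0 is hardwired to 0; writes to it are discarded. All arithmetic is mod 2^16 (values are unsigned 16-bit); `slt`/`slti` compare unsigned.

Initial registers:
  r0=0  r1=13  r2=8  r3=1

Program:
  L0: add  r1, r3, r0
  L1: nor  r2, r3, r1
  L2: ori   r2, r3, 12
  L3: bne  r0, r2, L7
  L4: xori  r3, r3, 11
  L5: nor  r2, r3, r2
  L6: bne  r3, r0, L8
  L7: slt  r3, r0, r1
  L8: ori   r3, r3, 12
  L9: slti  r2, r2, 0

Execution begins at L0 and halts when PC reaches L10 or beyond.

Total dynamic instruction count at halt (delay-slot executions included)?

#0 add  r1, r3, r0 ; 0/1/8/1
#1 nor  r2, r3, r1 ; 0/1/65534/1
#2 ori   r2, r3, 12 ; 0/1/13/1
#3 bne  r0, r2, L7 ; 0/1/13/1 ; →target
#4 xori  r3, r3, 11 ; 0/1/13/10
#7 slt  r3, r0, r1 ; 0/1/13/1
#8 ori   r3, r3, 12 ; 0/1/13/13
#9 slti  r2, r2, 0 ; 0/1/0/13

8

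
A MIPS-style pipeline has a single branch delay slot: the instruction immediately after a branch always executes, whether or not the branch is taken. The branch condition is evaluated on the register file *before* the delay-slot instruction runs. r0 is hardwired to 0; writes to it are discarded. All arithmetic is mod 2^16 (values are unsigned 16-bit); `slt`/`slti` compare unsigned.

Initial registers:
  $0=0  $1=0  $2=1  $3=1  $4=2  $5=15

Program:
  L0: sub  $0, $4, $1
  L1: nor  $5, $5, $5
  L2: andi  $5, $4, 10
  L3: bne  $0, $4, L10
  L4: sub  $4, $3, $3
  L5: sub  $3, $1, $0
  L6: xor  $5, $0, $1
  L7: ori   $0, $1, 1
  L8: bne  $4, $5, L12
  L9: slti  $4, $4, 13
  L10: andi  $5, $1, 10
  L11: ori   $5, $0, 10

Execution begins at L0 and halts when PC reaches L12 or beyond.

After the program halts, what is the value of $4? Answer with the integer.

[0] sub  $0, $4, $1  →  {$0:0, $1:0, $2:1, $3:1, $4:2, $5:15}
[1] nor  $5, $5, $5  →  {$0:0, $1:0, $2:1, $3:1, $4:2, $5:65520}
[2] andi  $5, $4, 10  →  {$0:0, $1:0, $2:1, $3:1, $4:2, $5:2}
[3] bne  $0, $4, L10  →  {$0:0, $1:0, $2:1, $3:1, $4:2, $5:2}  ⟨branch taken⟩
[4] sub  $4, $3, $3  →  {$0:0, $1:0, $2:1, $3:1, $4:0, $5:2}
[10] andi  $5, $1, 10  →  {$0:0, $1:0, $2:1, $3:1, $4:0, $5:0}
[11] ori   $5, $0, 10  →  {$0:0, $1:0, $2:1, $3:1, $4:0, $5:10}

0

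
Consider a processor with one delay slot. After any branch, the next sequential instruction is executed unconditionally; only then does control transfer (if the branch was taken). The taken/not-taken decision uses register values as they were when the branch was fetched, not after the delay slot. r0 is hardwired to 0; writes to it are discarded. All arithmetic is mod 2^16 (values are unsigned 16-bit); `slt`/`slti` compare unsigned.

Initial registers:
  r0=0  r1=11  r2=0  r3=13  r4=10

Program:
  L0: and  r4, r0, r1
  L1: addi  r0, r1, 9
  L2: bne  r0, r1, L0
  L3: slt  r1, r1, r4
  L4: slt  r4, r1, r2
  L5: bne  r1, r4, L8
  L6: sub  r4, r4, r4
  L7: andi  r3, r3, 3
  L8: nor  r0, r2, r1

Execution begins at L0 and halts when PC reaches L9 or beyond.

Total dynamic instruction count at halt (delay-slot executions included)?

#0 and  r4, r0, r1 ; 0/11/0/13/0
#1 addi  r0, r1, 9 ; 0/11/0/13/0
#2 bne  r0, r1, L0 ; 0/11/0/13/0 ; →target
#3 slt  r1, r1, r4 ; 0/0/0/13/0
#0 and  r4, r0, r1 ; 0/0/0/13/0
#1 addi  r0, r1, 9 ; 0/0/0/13/0
#2 bne  r0, r1, L0 ; 0/0/0/13/0 ; →fallthru
#3 slt  r1, r1, r4 ; 0/0/0/13/0
#4 slt  r4, r1, r2 ; 0/0/0/13/0
#5 bne  r1, r4, L8 ; 0/0/0/13/0 ; →fallthru
#6 sub  r4, r4, r4 ; 0/0/0/13/0
#7 andi  r3, r3, 3 ; 0/0/0/1/0
#8 nor  r0, r2, r1 ; 0/0/0/1/0

13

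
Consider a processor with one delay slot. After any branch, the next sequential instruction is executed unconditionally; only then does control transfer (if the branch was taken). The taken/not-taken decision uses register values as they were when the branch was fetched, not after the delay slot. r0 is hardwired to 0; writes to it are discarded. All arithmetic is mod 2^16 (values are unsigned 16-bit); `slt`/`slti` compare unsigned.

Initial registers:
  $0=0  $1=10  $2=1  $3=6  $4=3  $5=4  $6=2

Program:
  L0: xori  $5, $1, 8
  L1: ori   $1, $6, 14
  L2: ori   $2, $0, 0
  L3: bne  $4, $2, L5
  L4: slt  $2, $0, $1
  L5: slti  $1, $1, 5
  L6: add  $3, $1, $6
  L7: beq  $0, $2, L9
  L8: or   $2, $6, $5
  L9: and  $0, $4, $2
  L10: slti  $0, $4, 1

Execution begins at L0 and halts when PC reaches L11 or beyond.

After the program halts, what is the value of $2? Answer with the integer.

2

  step pc=0: xori  $5, $1, 8  regs=(0,10,1,6,3,2,2)
  step pc=1: ori   $1, $6, 14  regs=(0,14,1,6,3,2,2)
  step pc=2: ori   $2, $0, 0  regs=(0,14,0,6,3,2,2)
  step pc=3: bne  $4, $2, L5  cond=T  regs=(0,14,0,6,3,2,2)
  step pc=4: slt  $2, $0, $1  regs=(0,14,1,6,3,2,2)
  step pc=5: slti  $1, $1, 5  regs=(0,0,1,6,3,2,2)
  step pc=6: add  $3, $1, $6  regs=(0,0,1,2,3,2,2)
  step pc=7: beq  $0, $2, L9  cond=F  regs=(0,0,1,2,3,2,2)
  step pc=8: or   $2, $6, $5  regs=(0,0,2,2,3,2,2)
  step pc=9: and  $0, $4, $2  regs=(0,0,2,2,3,2,2)
  step pc=10: slti  $0, $4, 1  regs=(0,0,2,2,3,2,2)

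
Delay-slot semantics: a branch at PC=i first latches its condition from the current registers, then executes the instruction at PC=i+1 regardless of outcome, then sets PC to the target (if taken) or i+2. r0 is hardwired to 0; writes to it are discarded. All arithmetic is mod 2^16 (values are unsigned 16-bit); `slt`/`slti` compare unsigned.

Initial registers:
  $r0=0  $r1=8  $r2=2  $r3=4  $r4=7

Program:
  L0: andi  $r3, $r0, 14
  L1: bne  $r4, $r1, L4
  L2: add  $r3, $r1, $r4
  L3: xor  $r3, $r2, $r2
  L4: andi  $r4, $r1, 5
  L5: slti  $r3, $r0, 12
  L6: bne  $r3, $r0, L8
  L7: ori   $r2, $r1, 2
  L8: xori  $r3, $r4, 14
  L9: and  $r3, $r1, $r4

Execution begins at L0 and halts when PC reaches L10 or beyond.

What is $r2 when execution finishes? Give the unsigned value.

#0 andi  $r3, $r0, 14 ; 0/8/2/0/7
#1 bne  $r4, $r1, L4 ; 0/8/2/0/7 ; →target
#2 add  $r3, $r1, $r4 ; 0/8/2/15/7
#4 andi  $r4, $r1, 5 ; 0/8/2/15/0
#5 slti  $r3, $r0, 12 ; 0/8/2/1/0
#6 bne  $r3, $r0, L8 ; 0/8/2/1/0 ; →target
#7 ori   $r2, $r1, 2 ; 0/8/10/1/0
#8 xori  $r3, $r4, 14 ; 0/8/10/14/0
#9 and  $r3, $r1, $r4 ; 0/8/10/0/0

10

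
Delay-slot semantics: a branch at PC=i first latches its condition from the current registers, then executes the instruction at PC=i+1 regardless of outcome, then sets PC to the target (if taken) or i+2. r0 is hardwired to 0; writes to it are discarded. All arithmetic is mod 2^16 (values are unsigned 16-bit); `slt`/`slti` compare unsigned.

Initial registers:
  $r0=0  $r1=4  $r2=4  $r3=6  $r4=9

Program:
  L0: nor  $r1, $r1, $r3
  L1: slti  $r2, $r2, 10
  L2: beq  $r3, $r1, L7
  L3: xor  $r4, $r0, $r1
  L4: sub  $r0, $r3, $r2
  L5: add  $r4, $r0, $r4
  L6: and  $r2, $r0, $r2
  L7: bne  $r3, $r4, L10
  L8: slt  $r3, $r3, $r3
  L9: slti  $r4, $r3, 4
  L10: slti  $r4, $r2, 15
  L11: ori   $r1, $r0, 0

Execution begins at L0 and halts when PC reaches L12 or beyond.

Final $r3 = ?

0

#0 nor  $r1, $r1, $r3 ; 0/65529/4/6/9
#1 slti  $r2, $r2, 10 ; 0/65529/1/6/9
#2 beq  $r3, $r1, L7 ; 0/65529/1/6/9 ; →fallthru
#3 xor  $r4, $r0, $r1 ; 0/65529/1/6/65529
#4 sub  $r0, $r3, $r2 ; 0/65529/1/6/65529
#5 add  $r4, $r0, $r4 ; 0/65529/1/6/65529
#6 and  $r2, $r0, $r2 ; 0/65529/0/6/65529
#7 bne  $r3, $r4, L10 ; 0/65529/0/6/65529 ; →target
#8 slt  $r3, $r3, $r3 ; 0/65529/0/0/65529
#10 slti  $r4, $r2, 15 ; 0/65529/0/0/1
#11 ori   $r1, $r0, 0 ; 0/0/0/0/1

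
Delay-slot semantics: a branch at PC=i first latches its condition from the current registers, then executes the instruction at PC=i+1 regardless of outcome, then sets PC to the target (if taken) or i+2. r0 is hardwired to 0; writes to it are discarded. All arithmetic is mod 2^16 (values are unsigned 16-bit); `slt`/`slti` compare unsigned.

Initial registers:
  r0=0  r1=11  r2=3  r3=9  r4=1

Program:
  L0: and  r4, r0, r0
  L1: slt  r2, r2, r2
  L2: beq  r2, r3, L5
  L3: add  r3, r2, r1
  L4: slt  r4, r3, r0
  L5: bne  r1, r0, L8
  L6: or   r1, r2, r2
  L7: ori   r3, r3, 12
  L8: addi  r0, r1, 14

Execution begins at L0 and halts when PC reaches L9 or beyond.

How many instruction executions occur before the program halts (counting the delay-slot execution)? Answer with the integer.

8

  step pc=0: and  r4, r0, r0  regs=(0,11,3,9,0)
  step pc=1: slt  r2, r2, r2  regs=(0,11,0,9,0)
  step pc=2: beq  r2, r3, L5  cond=F  regs=(0,11,0,9,0)
  step pc=3: add  r3, r2, r1  regs=(0,11,0,11,0)
  step pc=4: slt  r4, r3, r0  regs=(0,11,0,11,0)
  step pc=5: bne  r1, r0, L8  cond=T  regs=(0,11,0,11,0)
  step pc=6: or   r1, r2, r2  regs=(0,0,0,11,0)
  step pc=8: addi  r0, r1, 14  regs=(0,0,0,11,0)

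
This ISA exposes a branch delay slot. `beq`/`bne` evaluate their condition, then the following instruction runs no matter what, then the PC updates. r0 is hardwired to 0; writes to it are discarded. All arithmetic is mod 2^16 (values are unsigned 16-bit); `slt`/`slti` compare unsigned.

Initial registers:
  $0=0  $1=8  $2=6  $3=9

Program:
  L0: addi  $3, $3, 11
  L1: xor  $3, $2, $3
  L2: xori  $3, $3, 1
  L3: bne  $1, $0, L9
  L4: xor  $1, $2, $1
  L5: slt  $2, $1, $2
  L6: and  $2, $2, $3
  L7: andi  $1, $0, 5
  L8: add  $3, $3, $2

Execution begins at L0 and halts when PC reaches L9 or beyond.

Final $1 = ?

14

  step pc=0: addi  $3, $3, 11  regs=(0,8,6,20)
  step pc=1: xor  $3, $2, $3  regs=(0,8,6,18)
  step pc=2: xori  $3, $3, 1  regs=(0,8,6,19)
  step pc=3: bne  $1, $0, L9  cond=T  regs=(0,8,6,19)
  step pc=4: xor  $1, $2, $1  regs=(0,14,6,19)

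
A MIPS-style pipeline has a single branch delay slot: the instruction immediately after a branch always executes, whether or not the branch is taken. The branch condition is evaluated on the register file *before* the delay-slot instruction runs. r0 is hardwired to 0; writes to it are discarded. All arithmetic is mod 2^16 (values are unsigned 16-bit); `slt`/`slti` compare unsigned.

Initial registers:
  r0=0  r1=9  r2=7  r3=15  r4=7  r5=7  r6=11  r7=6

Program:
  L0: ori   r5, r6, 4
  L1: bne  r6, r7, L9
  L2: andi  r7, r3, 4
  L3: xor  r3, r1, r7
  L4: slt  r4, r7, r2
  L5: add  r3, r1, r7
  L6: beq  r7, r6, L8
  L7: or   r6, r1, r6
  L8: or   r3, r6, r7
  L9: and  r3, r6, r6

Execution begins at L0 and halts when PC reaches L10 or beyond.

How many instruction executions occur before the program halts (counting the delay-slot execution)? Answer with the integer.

[0] ori   r5, r6, 4  →  {r0:0, r1:9, r2:7, r3:15, r4:7, r5:15, r6:11, r7:6}
[1] bne  r6, r7, L9  →  {r0:0, r1:9, r2:7, r3:15, r4:7, r5:15, r6:11, r7:6}  ⟨branch taken⟩
[2] andi  r7, r3, 4  →  {r0:0, r1:9, r2:7, r3:15, r4:7, r5:15, r6:11, r7:4}
[9] and  r3, r6, r6  →  {r0:0, r1:9, r2:7, r3:11, r4:7, r5:15, r6:11, r7:4}

4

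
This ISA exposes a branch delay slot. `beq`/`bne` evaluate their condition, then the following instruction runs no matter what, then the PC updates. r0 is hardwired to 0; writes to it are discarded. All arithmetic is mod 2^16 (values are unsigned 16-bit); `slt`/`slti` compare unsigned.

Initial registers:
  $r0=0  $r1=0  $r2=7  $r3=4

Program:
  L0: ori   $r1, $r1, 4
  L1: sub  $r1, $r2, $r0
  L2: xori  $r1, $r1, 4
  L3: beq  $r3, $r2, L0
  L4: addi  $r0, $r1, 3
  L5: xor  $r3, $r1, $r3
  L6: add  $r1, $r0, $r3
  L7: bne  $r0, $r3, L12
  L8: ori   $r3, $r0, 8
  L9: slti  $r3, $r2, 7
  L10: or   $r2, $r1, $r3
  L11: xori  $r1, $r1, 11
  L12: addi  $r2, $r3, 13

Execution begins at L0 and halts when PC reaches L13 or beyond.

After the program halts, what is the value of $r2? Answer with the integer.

21

PC=0  ori   $r1, $r1, 4      | $r0=0 $r1=4 $r2=7 $r3=4
PC=1  sub  $r1, $r2, $r0     | $r0=0 $r1=7 $r2=7 $r3=4
PC=2  xori  $r1, $r1, 4      | $r0=0 $r1=3 $r2=7 $r3=4
PC=3  beq  $r3, $r2, L0      | $r0=0 $r1=3 $r2=7 $r3=4  [not taken]
PC=4  addi  $r0, $r1, 3      | $r0=0 $r1=3 $r2=7 $r3=4
PC=5  xor  $r3, $r1, $r3     | $r0=0 $r1=3 $r2=7 $r3=7
PC=6  add  $r1, $r0, $r3     | $r0=0 $r1=7 $r2=7 $r3=7
PC=7  bne  $r0, $r3, L12     | $r0=0 $r1=7 $r2=7 $r3=7  [TAKEN]
PC=8  ori   $r3, $r0, 8      | $r0=0 $r1=7 $r2=7 $r3=8
PC=12 addi  $r2, $r3, 13     | $r0=0 $r1=7 $r2=21 $r3=8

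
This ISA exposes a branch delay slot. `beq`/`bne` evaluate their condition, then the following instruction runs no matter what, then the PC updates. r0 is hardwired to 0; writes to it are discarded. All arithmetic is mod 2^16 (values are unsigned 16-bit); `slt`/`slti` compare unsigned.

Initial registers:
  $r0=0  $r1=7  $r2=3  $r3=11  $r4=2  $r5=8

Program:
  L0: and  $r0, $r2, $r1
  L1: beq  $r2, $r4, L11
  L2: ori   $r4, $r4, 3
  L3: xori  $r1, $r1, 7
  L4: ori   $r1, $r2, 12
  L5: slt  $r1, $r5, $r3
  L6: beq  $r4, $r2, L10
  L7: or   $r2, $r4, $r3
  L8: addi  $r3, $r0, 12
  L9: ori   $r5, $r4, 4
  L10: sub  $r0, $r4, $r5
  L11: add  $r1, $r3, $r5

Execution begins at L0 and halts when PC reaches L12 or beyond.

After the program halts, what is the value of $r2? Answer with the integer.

#0 and  $r0, $r2, $r1 ; 0/7/3/11/2/8
#1 beq  $r2, $r4, L11 ; 0/7/3/11/2/8 ; →fallthru
#2 ori   $r4, $r4, 3 ; 0/7/3/11/3/8
#3 xori  $r1, $r1, 7 ; 0/0/3/11/3/8
#4 ori   $r1, $r2, 12 ; 0/15/3/11/3/8
#5 slt  $r1, $r5, $r3 ; 0/1/3/11/3/8
#6 beq  $r4, $r2, L10 ; 0/1/3/11/3/8 ; →target
#7 or   $r2, $r4, $r3 ; 0/1/11/11/3/8
#10 sub  $r0, $r4, $r5 ; 0/1/11/11/3/8
#11 add  $r1, $r3, $r5 ; 0/19/11/11/3/8

11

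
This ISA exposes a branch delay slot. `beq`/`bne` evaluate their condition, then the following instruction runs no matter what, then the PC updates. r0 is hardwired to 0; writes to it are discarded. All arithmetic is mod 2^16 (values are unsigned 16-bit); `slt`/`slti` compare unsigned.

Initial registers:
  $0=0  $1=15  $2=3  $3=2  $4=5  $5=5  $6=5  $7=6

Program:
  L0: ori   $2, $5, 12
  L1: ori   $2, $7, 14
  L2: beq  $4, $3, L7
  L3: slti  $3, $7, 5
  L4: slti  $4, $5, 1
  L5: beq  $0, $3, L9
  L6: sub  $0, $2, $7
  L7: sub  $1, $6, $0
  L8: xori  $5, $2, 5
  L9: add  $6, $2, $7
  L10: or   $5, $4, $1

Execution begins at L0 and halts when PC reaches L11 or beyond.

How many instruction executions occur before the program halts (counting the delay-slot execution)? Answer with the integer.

9

[0] ori   $2, $5, 12  →  {$0:0, $1:15, $2:13, $3:2, $4:5, $5:5, $6:5, $7:6}
[1] ori   $2, $7, 14  →  {$0:0, $1:15, $2:14, $3:2, $4:5, $5:5, $6:5, $7:6}
[2] beq  $4, $3, L7  →  {$0:0, $1:15, $2:14, $3:2, $4:5, $5:5, $6:5, $7:6}  ⟨branch fallthrough⟩
[3] slti  $3, $7, 5  →  {$0:0, $1:15, $2:14, $3:0, $4:5, $5:5, $6:5, $7:6}
[4] slti  $4, $5, 1  →  {$0:0, $1:15, $2:14, $3:0, $4:0, $5:5, $6:5, $7:6}
[5] beq  $0, $3, L9  →  {$0:0, $1:15, $2:14, $3:0, $4:0, $5:5, $6:5, $7:6}  ⟨branch taken⟩
[6] sub  $0, $2, $7  →  {$0:0, $1:15, $2:14, $3:0, $4:0, $5:5, $6:5, $7:6}
[9] add  $6, $2, $7  →  {$0:0, $1:15, $2:14, $3:0, $4:0, $5:5, $6:20, $7:6}
[10] or   $5, $4, $1  →  {$0:0, $1:15, $2:14, $3:0, $4:0, $5:15, $6:20, $7:6}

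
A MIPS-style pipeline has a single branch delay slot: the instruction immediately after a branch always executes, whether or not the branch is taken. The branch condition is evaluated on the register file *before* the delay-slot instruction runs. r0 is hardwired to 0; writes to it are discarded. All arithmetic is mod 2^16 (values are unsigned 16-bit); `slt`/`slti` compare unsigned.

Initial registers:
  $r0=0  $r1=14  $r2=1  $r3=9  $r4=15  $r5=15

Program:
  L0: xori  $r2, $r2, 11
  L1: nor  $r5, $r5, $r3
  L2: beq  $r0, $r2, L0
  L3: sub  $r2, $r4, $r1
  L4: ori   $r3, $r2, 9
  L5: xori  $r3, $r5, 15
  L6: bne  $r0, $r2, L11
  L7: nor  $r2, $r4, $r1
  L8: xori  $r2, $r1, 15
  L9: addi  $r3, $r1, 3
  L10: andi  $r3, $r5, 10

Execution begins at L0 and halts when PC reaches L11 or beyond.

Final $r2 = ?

PC=0  xori  $r2, $r2, 11     | $r0=0 $r1=14 $r2=10 $r3=9 $r4=15 $r5=15
PC=1  nor  $r5, $r5, $r3     | $r0=0 $r1=14 $r2=10 $r3=9 $r4=15 $r5=65520
PC=2  beq  $r0, $r2, L0      | $r0=0 $r1=14 $r2=10 $r3=9 $r4=15 $r5=65520  [not taken]
PC=3  sub  $r2, $r4, $r1     | $r0=0 $r1=14 $r2=1 $r3=9 $r4=15 $r5=65520
PC=4  ori   $r3, $r2, 9      | $r0=0 $r1=14 $r2=1 $r3=9 $r4=15 $r5=65520
PC=5  xori  $r3, $r5, 15     | $r0=0 $r1=14 $r2=1 $r3=65535 $r4=15 $r5=65520
PC=6  bne  $r0, $r2, L11     | $r0=0 $r1=14 $r2=1 $r3=65535 $r4=15 $r5=65520  [TAKEN]
PC=7  nor  $r2, $r4, $r1     | $r0=0 $r1=14 $r2=65520 $r3=65535 $r4=15 $r5=65520

65520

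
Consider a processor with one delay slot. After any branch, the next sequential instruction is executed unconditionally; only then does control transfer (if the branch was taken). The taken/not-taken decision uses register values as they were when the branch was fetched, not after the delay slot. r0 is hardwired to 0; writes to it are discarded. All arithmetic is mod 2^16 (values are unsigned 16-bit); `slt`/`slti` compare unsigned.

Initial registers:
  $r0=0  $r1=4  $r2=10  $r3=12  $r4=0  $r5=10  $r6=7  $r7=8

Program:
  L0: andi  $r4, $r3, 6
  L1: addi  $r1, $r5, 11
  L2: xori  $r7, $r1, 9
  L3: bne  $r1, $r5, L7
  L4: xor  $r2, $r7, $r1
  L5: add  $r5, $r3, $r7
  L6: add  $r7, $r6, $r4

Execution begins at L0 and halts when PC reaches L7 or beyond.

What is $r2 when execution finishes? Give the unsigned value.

[0] andi  $r4, $r3, 6  →  {$r0:0, $r1:4, $r2:10, $r3:12, $r4:4, $r5:10, $r6:7, $r7:8}
[1] addi  $r1, $r5, 11  →  {$r0:0, $r1:21, $r2:10, $r3:12, $r4:4, $r5:10, $r6:7, $r7:8}
[2] xori  $r7, $r1, 9  →  {$r0:0, $r1:21, $r2:10, $r3:12, $r4:4, $r5:10, $r6:7, $r7:28}
[3] bne  $r1, $r5, L7  →  {$r0:0, $r1:21, $r2:10, $r3:12, $r4:4, $r5:10, $r6:7, $r7:28}  ⟨branch taken⟩
[4] xor  $r2, $r7, $r1  →  {$r0:0, $r1:21, $r2:9, $r3:12, $r4:4, $r5:10, $r6:7, $r7:28}

9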